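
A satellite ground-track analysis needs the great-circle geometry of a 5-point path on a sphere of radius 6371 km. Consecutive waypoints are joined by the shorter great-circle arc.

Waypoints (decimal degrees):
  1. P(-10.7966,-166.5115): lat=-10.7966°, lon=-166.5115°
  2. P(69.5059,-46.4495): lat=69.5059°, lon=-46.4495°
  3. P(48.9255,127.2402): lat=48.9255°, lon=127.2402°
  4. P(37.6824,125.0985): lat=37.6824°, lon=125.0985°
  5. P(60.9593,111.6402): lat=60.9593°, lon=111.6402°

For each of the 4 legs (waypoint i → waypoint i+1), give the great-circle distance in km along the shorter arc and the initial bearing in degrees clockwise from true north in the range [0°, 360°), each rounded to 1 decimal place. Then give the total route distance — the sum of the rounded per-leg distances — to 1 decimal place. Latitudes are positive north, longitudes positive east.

Leg 1: dist=12270.3 km, bearing=18.9°
Leg 2: dist=6836.0 km, bearing=4.7°
Leg 3: dist=1262.0 km, bearing=188.6°
Leg 4: dist=2753.4 km, bearing=344.4°
Total: 23121.7 km

Leg 1: φ1=-0.1884362, φ2=1.2131068, Δφ=1.4015430, Δλ=2.0954772 rad; a=sin²(Δφ/2)+cosφ1·cosφ2·sin²(Δλ/2)=0.6738729540; c=2·atan2(√a, √(1-a))=1.925962218; dist=6371·c=12270.305 ≈ 12270.3 km; running total=12270.3 km
Leg 1 bearing: y=sinΔλ·cosφ2=0.30301535, x=cosφ1·sinφ2-sinφ1·cosφ2·cosΔλ=0.88727362; θ=atan2(y, x)=18.8557° ≈ 18.9°
Leg 2: φ1=1.2131068, φ2=0.8539111, Δφ=-0.3591957, Δλ=3.0314571 rad; a=sin²(Δφ/2)+cosφ1·cosφ2·sin²(Δλ/2)=0.2612500207; c=2·atan2(√a, √(1-a))=1.072989202; dist=6371·c=6836.014 ≈ 6836.0 km; running total=19106.3 km
Leg 2 bearing: y=sinΔλ·cosφ2=0.07221721, x=cosφ1·sinφ2-sinφ1·cosφ2·cosΔλ=0.87565887; θ=atan2(y, x)=4.7146° ≈ 4.7°
Leg 3: φ1=0.8539111, φ2=0.6576820, Δφ=-0.1962291, Δλ=-0.0373797 rad; a=sin²(Δφ/2)+cosφ1·cosφ2·sin²(Δλ/2)=0.0097772328; c=2·atan2(√a, √(1-a))=0.198083464; dist=6371·c=1261.990 ≈ 1262.0 km; running total=20368.3 km
Leg 3 bearing: y=sinΔλ·cosφ2=-0.02957584, x=cosφ1·sinφ2-sinφ1·cosφ2·cosΔλ=-0.19455545; θ=atan2(y, x)=-171.3562° <0 so +360° → 188.6438° ≈ 188.6°
Leg 4: φ1=0.6576820, φ2=1.0639405, Δφ=0.4062585, Δλ=-0.2348916 rad; a=sin²(Δφ/2)+cosφ1·cosφ2·sin²(Δλ/2)=0.0459719226; c=2·atan2(√a, √(1-a))=0.432176794; dist=6371·c=2753.398 ≈ 2753.4 km; running total=23121.7 km
Leg 4 bearing: y=sinΔλ·cosφ2=-0.11297800, x=cosφ1·sinφ2-sinφ1·cosφ2·cosΔλ=0.40332368; θ=atan2(y, x)=-15.6485° <0 so +360° → 344.3515° ≈ 344.4°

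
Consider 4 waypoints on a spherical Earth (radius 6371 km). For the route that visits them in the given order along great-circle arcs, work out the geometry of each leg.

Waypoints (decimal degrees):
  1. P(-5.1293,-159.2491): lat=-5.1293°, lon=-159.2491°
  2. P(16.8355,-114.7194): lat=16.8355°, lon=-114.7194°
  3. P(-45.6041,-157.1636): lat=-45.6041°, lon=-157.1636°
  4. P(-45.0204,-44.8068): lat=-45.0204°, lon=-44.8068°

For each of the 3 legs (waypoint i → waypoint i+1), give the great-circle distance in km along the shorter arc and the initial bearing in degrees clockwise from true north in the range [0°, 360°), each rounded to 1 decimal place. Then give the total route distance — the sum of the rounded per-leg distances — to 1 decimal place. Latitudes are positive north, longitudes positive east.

Leg 1: dist=5468.4 km, bearing=62.5°
Leg 2: dist=8151.7 km, bearing=209.5°
Leg 3: dist=7950.3 km, bearing=136.4°
Total: 21570.4 km

Leg 1: φ1=-0.0895232, φ2=0.2938349, Δφ=0.3833581, Δλ=0.7771899 rad; a=sin²(Δφ/2)+cosφ1·cosφ2·sin²(Δλ/2)=0.1731465413; c=2·atan2(√a, √(1-a))=0.858323707; dist=6371·c=5468.380 ≈ 5468.4 km; running total=5468.4 km
Leg 1 bearing: y=sinΔλ·cosφ2=0.67122224, x=cosφ1·sinφ2-sinφ1·cosφ2·cosΔλ=0.34946812; θ=atan2(y, x)=62.4965° ≈ 62.5°
Leg 2: φ1=0.2938349, φ2=-0.7959417, Δφ=-1.0897766, Δλ=-0.7407910 rad; a=sin²(Δφ/2)+cosφ1·cosφ2·sin²(Δλ/2)=0.3564012070; c=2·atan2(√a, √(1-a))=1.279496446; dist=6371·c=8151.672 ≈ 8151.7 km; running total=13620.1 km
Leg 2 bearing: y=sinΔλ·cosφ2=-0.47214859, x=cosφ1·sinφ2-sinφ1·cosφ2·cosΔλ=-0.83342261; θ=atan2(y, x)=-150.4677° <0 so +360° → 209.5323° ≈ 209.5°
Leg 3: φ1=-0.7959417, φ2=-0.7857542, Δφ=0.0101875, Δλ=1.9609961 rad; a=sin²(Δφ/2)+cosφ1·cosφ2·sin²(Δλ/2)=0.3413400347; c=2·atan2(√a, √(1-a))=1.247894309; dist=6371·c=7950.335 ≈ 7950.3 km; running total=21570.4 km
Leg 3 bearing: y=sinΔλ·cosφ2=0.65372287, x=cosφ1·sinφ2-sinφ1·cosφ2·cosΔλ=-0.68698943; θ=atan2(y, x)=136.4214° ≈ 136.4°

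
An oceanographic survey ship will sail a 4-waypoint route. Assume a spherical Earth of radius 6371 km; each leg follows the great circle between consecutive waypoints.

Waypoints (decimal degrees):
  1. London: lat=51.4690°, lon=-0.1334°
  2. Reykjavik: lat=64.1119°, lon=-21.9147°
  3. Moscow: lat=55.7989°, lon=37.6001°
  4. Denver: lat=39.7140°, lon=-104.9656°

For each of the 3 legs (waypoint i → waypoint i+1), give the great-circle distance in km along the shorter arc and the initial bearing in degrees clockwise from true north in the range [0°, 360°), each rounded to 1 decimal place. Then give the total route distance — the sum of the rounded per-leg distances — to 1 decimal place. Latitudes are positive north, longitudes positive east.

Leg 1: φ1=0.8983035, φ2=1.1189637, Δφ=0.2206602, Δλ=-0.3801554 rad; a=sin²(Δφ/2)+cosφ1·cosφ2·sin²(Δλ/2)=0.0218323030; c=2·atan2(√a, √(1-a))=0.296601164; dist=6371·c=1889.646 ≈ 1889.6 km; running total=1889.6 km
Leg 1 bearing: y=sinΔλ·cosφ2=-0.16201243, x=cosφ1·sinφ2-sinφ1·cosφ2·cosΔλ=0.24325827; θ=atan2(y, x)=-33.6640° <0 so +360° → 326.3360° ≈ 326.3°
Leg 2: φ1=1.1189637, φ2=0.9738745, Δφ=-0.1450892, Δλ=1.0387292 rad; a=sin²(Δφ/2)+cosφ1·cosφ2·sin²(Δλ/2)=0.0657110063; c=2·atan2(√a, √(1-a))=0.518470813; dist=6371·c=3303.178 ≈ 3303.2 km; running total=5192.8 km
Leg 2 bearing: y=sinΔλ·cosφ2=0.48439479, x=cosφ1·sinφ2-sinφ1·cosφ2·cosΔλ=0.10456563; θ=atan2(y, x)=77.8186° ≈ 77.8°
Leg 3: φ1=0.9738745, φ2=0.6931401, Δφ=-0.2807345, Δλ=-2.4882409 rad; a=sin²(Δφ/2)+cosφ1·cosφ2·sin²(Δλ/2)=0.4074397775; c=2·atan2(√a, √(1-a))=1.384601902; dist=6371·c=8821.299 ≈ 8821.3 km; running total=14014.1 km
Leg 3 bearing: y=sinΔλ·cosφ2=-0.46758564, x=cosφ1·sinφ2-sinφ1·cosφ2·cosΔλ=0.86434605; θ=atan2(y, x)=-28.4121° <0 so +360° → 331.5879° ≈ 331.6°

Leg 1: dist=1889.6 km, bearing=326.3°
Leg 2: dist=3303.2 km, bearing=77.8°
Leg 3: dist=8821.3 km, bearing=331.6°
Total: 14014.1 km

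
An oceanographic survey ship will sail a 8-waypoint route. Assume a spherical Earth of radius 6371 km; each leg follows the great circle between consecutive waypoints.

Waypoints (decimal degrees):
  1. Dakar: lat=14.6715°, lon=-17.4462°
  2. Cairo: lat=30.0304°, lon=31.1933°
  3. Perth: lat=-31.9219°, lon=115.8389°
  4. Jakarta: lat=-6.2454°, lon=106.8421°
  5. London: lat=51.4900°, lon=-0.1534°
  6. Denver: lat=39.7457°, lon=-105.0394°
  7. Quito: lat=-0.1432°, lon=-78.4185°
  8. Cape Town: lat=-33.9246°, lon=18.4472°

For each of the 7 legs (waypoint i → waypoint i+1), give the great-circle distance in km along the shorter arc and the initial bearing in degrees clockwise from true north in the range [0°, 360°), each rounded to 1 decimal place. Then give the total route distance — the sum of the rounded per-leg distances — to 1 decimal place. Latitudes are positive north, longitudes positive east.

Leg 1: φ1=0.2560660, φ2=0.5241294, Δφ=0.2680634, Δλ=0.8489194 rad; a=sin²(Δφ/2)+cosφ1·cosφ2·sin²(Δλ/2)=0.1599046871; c=2·atan2(√a, √(1-a))=0.822773673; dist=6371·c=5241.891 ≈ 5241.9 km; running total=5241.9 km
Leg 1 bearing: y=sinΔλ·cosφ2=0.64981071, x=cosφ1·sinφ2-sinφ1·cosφ2·cosΔλ=0.33924439; θ=atan2(y, x)=62.4324° ≈ 62.4°
Leg 2: φ1=0.5241294, φ2=-0.5571423, Δφ=-1.0812716, Δλ=1.4773444 rad; a=sin²(Δφ/2)+cosφ1·cosφ2·sin²(Δλ/2)=0.5980264472; c=2·atan2(√a, √(1-a))=1.768127394; dist=6371·c=11264.740 ≈ 11264.7 km; running total=16506.6 km
Leg 2 bearing: y=sinΔλ·cosφ2=0.84506608, x=cosφ1·sinφ2-sinφ1·cosφ2·cosΔλ=-0.49741993; θ=atan2(y, x)=120.4818° ≈ 120.5°
Leg 3: φ1=-0.5571423, φ2=-0.1090028, Δφ=0.4481395, Δλ=-0.1570238 rad; a=sin²(Δφ/2)+cosφ1·cosφ2·sin²(Δλ/2)=0.0545627810; c=2·atan2(√a, √(1-a))=0.471529760; dist=6371·c=3004.116 ≈ 3004.1 km; running total=19510.7 km
Leg 3 bearing: y=sinΔλ·cosφ2=-0.15545120, x=cosφ1·sinφ2-sinφ1·cosφ2·cosΔλ=0.42682275; θ=atan2(y, x)=-20.0119° <0 so +360° → 339.9881° ≈ 340.0°
Leg 4: φ1=-0.1090028, φ2=0.8986700, Δφ=1.0076728, Δλ=-1.8674238 rad; a=sin²(Δφ/2)+cosφ1·cosφ2·sin²(Δλ/2)=0.6330222534; c=2·atan2(√a, √(1-a))=1.840083645; dist=6371·c=11723.173 ≈ 11723.2 km; running total=31233.9 km
Leg 4 bearing: y=sinΔλ·cosφ2=-0.59545862, x=cosφ1·sinφ2-sinφ1·cosφ2·cosΔλ=0.75805630; θ=atan2(y, x)=-38.1499° <0 so +360° → 321.8501° ≈ 321.9°
Leg 5: φ1=0.8986700, φ2=0.6936933, Δφ=-0.2049767, Δλ=-1.8306060 rad; a=sin²(Δφ/2)+cosφ1·cosφ2·sin²(Δλ/2)=0.3113368882; c=2·atan2(√a, √(1-a))=1.183888931; dist=6371·c=7542.556 ≈ 7542.6 km; running total=38776.5 km
Leg 5 bearing: y=sinΔλ·cosφ2=-0.74308502, x=cosφ1·sinφ2-sinφ1·cosφ2·cosΔλ=0.55267493; θ=atan2(y, x)=-53.3597° <0 so +360° → 306.6403° ≈ 306.6°
Leg 6: φ1=0.6936933, φ2=-0.0024993, Δφ=-0.6961926, Δλ=0.4646224 rad; a=sin²(Δφ/2)+cosφ1·cosφ2·sin²(Δλ/2)=0.1571098489; c=2·atan2(√a, √(1-a))=0.815121043; dist=6371·c=5193.136 ≈ 5193.1 km; running total=43969.6 km
Leg 6 bearing: y=sinΔλ·cosφ2=0.44808382, x=cosφ1·sinφ2-sinφ1·cosφ2·cosΔλ=-0.57352094; θ=atan2(y, x)=142.0000° ≈ 142.0°
Leg 7: φ1=-0.0024993, φ2=-0.5920960, Δφ=-0.5895967, Δλ=1.6906254 rad; a=sin²(Δφ/2)+cosφ1·cosφ2·sin²(Δλ/2)=0.5488989672; c=2·atan2(√a, √(1-a))=1.668750833; dist=6371·c=10631.612 ≈ 10631.6 km; running total=54601.2 km
Leg 7 bearing: y=sinΔλ·cosφ2=0.82382251, x=cosφ1·sinφ2-sinφ1·cosφ2·cosΔλ=-0.55834760; θ=atan2(y, x)=124.1275° ≈ 124.1°

Leg 1: dist=5241.9 km, bearing=62.4°
Leg 2: dist=11264.7 km, bearing=120.5°
Leg 3: dist=3004.1 km, bearing=340.0°
Leg 4: dist=11723.2 km, bearing=321.9°
Leg 5: dist=7542.6 km, bearing=306.6°
Leg 6: dist=5193.1 km, bearing=142.0°
Leg 7: dist=10631.6 km, bearing=124.1°
Total: 54601.2 km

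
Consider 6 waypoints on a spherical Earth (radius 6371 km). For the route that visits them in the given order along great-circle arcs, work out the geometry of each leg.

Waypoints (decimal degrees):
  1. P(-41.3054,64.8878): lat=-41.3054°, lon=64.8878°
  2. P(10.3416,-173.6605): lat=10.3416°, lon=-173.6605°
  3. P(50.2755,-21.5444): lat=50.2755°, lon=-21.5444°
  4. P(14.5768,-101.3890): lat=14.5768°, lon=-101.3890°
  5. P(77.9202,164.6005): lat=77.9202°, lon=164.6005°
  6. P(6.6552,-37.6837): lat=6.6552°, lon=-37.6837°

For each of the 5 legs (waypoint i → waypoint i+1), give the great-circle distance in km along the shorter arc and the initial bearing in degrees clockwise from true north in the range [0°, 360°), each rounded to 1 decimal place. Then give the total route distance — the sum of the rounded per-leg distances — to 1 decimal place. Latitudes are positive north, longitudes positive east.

Leg 1: dist=13373.5 km, bearing=103.7°
Leg 2: dist=12752.5 km, bearing=19.2°
Leg 3: dist=8048.8 km, bearing=271.8°
Leg 4: dist=8516.3 km, bearing=347.6°
Leg 5: dist=10511.4 km, bearing=22.2°
Total: 53202.5 km

Leg 1: φ1=-0.7209152, φ2=0.1804950, Δφ=0.9014102, Δλ=-4.1634533 rad; a=sin²(Δφ/2)+cosφ1·cosφ2·sin²(Δλ/2)=0.7520441631; c=2·atan2(√a, √(1-a))=2.099122364; dist=6371·c=13373.509 ≈ 13373.5 km; running total=13373.5 km
Leg 1 bearing: y=sinΔλ·cosφ2=0.83922200, x=cosφ1·sinφ2-sinφ1·cosφ2·cosΔλ=-0.20396420; θ=atan2(y, x)=103.6603° ≈ 103.7°
Leg 2: φ1=0.1804950, φ2=0.8774730, Δφ=0.6969780, Δλ=2.6549268 rad; a=sin²(Δφ/2)+cosφ1·cosφ2·sin²(Δλ/2)=0.7088240585; c=2·atan2(√a, √(1-a))=2.001651658; dist=6371·c=12752.523 ≈ 12752.5 km; running total=26126.0 km
Leg 2 bearing: y=sinΔλ·cosφ2=0.29889370, x=cosφ1·sinφ2-sinφ1·cosφ2·cosΔλ=0.85803998; θ=atan2(y, x)=19.2055° ≈ 19.2°
Leg 3: φ1=0.8774730, φ2=0.2544132, Δφ=-0.6230599, Δλ=-1.3935512 rad; a=sin²(Δφ/2)+cosφ1·cosφ2·sin²(Δλ/2)=0.3486853835; c=2·atan2(√a, √(1-a))=1.263346289; dist=6371·c=8048.779 ≈ 8048.8 km; running total=34174.8 km
Leg 3 bearing: y=sinΔλ·cosφ2=-0.95264861, x=cosφ1·sinφ2-sinφ1·cosφ2·cosΔλ=0.02960018; θ=atan2(y, x)=-88.2203° <0 so +360° → 271.7797° ≈ 271.8°
Leg 4: φ1=0.2544132, φ2=1.3599640, Δφ=1.1055509, Δλ=4.6423926 rad; a=sin²(Δφ/2)+cosφ1·cosφ2·sin²(Δλ/2)=0.3840303550; c=2·atan2(√a, √(1-a))=1.336725460; dist=6371·c=8516.278 ≈ 8516.3 km; running total=42691.1 km
Leg 4 bearing: y=sinΔλ·cosφ2=-0.20876137, x=cosφ1·sinφ2-sinφ1·cosφ2·cosΔλ=0.95006466; θ=atan2(y, x)=-12.3929° <0 so +360° → 347.6071° ≈ 347.6°
Leg 5: φ1=1.3599640, φ2=0.1161552, Δφ=-1.2438089, Δλ=-3.5305253 rad; a=sin²(Δφ/2)+cosφ1·cosφ2·sin²(Δλ/2)=0.5395056564; c=2·atan2(√a, √(1-a))=1.649890080; dist=6371·c=10511.4497 ≈ 10511.4 km; running total=53202.5 km
Leg 5 bearing: y=sinΔλ·cosφ2=0.37664579, x=cosφ1·sinφ2-sinφ1·cosφ2·cosΔλ=0.92298167; θ=atan2(y, x)=22.1991° ≈ 22.2°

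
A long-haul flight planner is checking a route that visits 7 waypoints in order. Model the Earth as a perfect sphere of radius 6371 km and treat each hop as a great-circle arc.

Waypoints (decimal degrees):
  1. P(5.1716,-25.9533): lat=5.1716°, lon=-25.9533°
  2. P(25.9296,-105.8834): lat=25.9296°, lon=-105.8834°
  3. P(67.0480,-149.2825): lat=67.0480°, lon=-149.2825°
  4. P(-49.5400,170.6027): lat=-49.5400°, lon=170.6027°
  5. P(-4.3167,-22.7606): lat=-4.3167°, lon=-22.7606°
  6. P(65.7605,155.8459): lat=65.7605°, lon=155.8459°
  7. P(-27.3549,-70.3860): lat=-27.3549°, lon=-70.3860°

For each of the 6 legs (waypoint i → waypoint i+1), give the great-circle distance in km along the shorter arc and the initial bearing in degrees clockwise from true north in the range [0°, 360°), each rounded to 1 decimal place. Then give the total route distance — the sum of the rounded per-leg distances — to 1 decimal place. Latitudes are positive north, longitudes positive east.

Leg 1: φ1=0.0902614, φ2=0.4525569, Δφ=0.3622954, Δλ=-1.3950434 rad; a=sin²(Δφ/2)+cosφ1·cosφ2·sin²(Δλ/2)=0.4019888208; c=2·atan2(√a, √(1-a))=1.373496400; dist=6371·c=8750.546 ≈ 8750.5 km; running total=8750.5 km
Leg 1 bearing: y=sinΔλ·cosφ2=-0.88547794, x=cosφ1·sinφ2-sinφ1·cosφ2·cosΔλ=0.42131229; θ=atan2(y, x)=-64.5548° <0 so +360° → 295.4452° ≈ 295.4°
Leg 2: φ1=0.4525569, φ2=1.1702084, Δφ=0.7176515, Δλ=-0.7574572 rad; a=sin²(Δφ/2)+cosφ1·cosφ2·sin²(Δλ/2)=0.1712675758; c=2·atan2(√a, √(1-a))=0.853347093; dist=6371·c=5436.674 ≈ 5436.7 km; running total=14187.2 km
Leg 2 bearing: y=sinΔλ·cosφ2=-0.26793208, x=cosφ1·sinφ2-sinφ1·cosφ2·cosΔλ=0.70423886; θ=atan2(y, x)=-20.8296° <0 so +360° → 339.1704° ≈ 339.2°
Leg 3: φ1=1.1702084, φ2=-0.8646361, Δφ=-2.0348445, Δλ=5.5830500 rad; a=sin²(Δφ/2)+cosφ1·cosφ2·sin²(Δλ/2)=0.7535504631; c=2·atan2(√a, √(1-a))=2.102614139; dist=6371·c=13395.755 ≈ 13395.8 km; running total=27583.0 km
Leg 3 bearing: y=sinΔλ·cosφ2=-0.41811099, x=cosφ1·sinφ2-sinφ1·cosφ2·cosΔλ=-0.75367888; θ=atan2(y, x)=-150.9802° <0 so +360° → 209.0198° ≈ 209.0°
Leg 4: φ1=-0.8646361, φ2=-0.0753406, Δφ=0.7892955, Δλ=-3.3748262 rad; a=sin²(Δφ/2)+cosφ1·cosφ2·sin²(Δλ/2)=0.7861433263; c=2·atan2(√a, √(1-a))=2.180087896; dist=6371·c=13889.340 ≈ 13889.3 km; running total=41472.3 km
Leg 4 bearing: y=sinΔλ·cosφ2=0.23046911, x=cosφ1·sinφ2-sinφ1·cosφ2·cosΔλ=-0.78700189; θ=atan2(y, x)=163.6776° ≈ 163.7°
Leg 5: φ1=-0.0753406, φ2=1.1477372, Δφ=1.2230779, Δλ=3.1172715 rad; a=sin²(Δφ/2)+cosφ1·cosφ2·sin²(Δλ/2)=0.7389497331; c=2·atan2(√a, √(1-a))=2.069058201; dist=6371·c=13181.970 ≈ 13182.0 km; running total=54654.3 km
Leg 5 bearing: y=sinΔλ·cosφ2=0.00998411, x=cosφ1·sinφ2-sinφ1·cosφ2·cosΔλ=0.87835780; θ=atan2(y, x)=0.6512° ≈ 0.7°
Leg 6: φ1=1.1477372, φ2=-0.4774331, Δφ=-1.6251703, Δλ=-3.9484915 rad; a=sin²(Δφ/2)+cosφ1·cosφ2·sin²(Δλ/2)=0.8356142036; c=2·atan2(√a, √(1-a))=2.306661082; dist=6371·c=14695.738 ≈ 14695.7 km; running total=69350.0 km
Leg 6 bearing: y=sinΔλ·cosφ2=0.64139326, x=cosφ1·sinφ2-sinφ1·cosφ2·cosΔλ=0.37157384; θ=atan2(y, x)=59.9153° ≈ 59.9°

Leg 1: dist=8750.5 km, bearing=295.4°
Leg 2: dist=5436.7 km, bearing=339.2°
Leg 3: dist=13395.8 km, bearing=209.0°
Leg 4: dist=13889.3 km, bearing=163.7°
Leg 5: dist=13182.0 km, bearing=0.7°
Leg 6: dist=14695.7 km, bearing=59.9°
Total: 69350.0 km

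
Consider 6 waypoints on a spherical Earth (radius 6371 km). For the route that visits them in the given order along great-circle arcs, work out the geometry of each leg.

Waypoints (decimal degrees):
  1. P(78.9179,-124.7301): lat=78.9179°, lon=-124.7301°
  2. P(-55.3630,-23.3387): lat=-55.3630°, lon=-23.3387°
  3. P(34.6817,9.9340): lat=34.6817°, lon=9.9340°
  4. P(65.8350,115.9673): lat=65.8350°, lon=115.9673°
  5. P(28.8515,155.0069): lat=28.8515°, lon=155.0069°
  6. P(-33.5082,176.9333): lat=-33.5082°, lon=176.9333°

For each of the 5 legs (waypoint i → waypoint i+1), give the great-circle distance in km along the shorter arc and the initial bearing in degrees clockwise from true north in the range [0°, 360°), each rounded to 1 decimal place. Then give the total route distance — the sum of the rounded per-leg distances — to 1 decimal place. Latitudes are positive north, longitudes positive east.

Leg 1: φ1=1.3773772, φ2=-0.9662666, Δφ=-2.3436438, Δλ=1.7696138 rad; a=sin²(Δφ/2)+cosφ1·cosφ2·sin²(Δλ/2)=0.9145026005; c=2·atan2(√a, √(1-a))=2.548122820; dist=6371·c=16234.090 ≈ 16234.1 km; running total=16234.1 km
Leg 1 bearing: y=sinΔλ·cosφ2=0.55717867, x=cosφ1·sinφ2-sinφ1·cosφ2·cosΔλ=-0.04798240; θ=atan2(y, x)=94.9220° ≈ 94.9°
Leg 2: φ1=-0.9662666, φ2=0.6053099, Δφ=1.5715765, Δλ=0.5807182 rad; a=sin²(Δφ/2)+cosφ1·cosφ2·sin²(Δλ/2)=0.5386999349; c=2·atan2(√a, √(1-a))=1.648273686; dist=6371·c=10501.152 ≈ 10501.2 km; running total=26735.3 km
Leg 2 bearing: y=sinΔλ·cosφ2=0.45114811, x=cosφ1·sinφ2-sinφ1·cosφ2·cosΔλ=0.88908641; θ=atan2(y, x)=26.9046° ≈ 26.9°
Leg 3: φ1=0.6053099, φ2=1.1490375, Δφ=0.5437277, Δλ=1.8506302 rad; a=sin²(Δφ/2)+cosφ1·cosφ2·sin²(Δλ/2)=0.2869111332; c=2·atan2(√a, √(1-a))=1.130532958; dist=6371·c=7202.625 ≈ 7202.6 km; running total=33937.9 km
Leg 3 bearing: y=sinΔλ·cosφ2=0.39344199, x=cosφ1·sinφ2-sinφ1·cosφ2·cosΔλ=0.81460170; θ=atan2(y, x)=25.7799° ≈ 25.8°
Leg 4: φ1=1.1490375, φ2=0.5035537, Δφ=-0.6454838, Δλ=0.6813696 rad; a=sin²(Δφ/2)+cosφ1·cosφ2·sin²(Δλ/2)=0.1406260591; c=2·atan2(√a, √(1-a))=0.768796596; dist=6371·c=4898.003 ≈ 4898.0 km; running total=38835.9 km
Leg 4 bearing: y=sinΔλ·cosφ2=0.55167525, x=cosφ1·sinφ2-sinφ1·cosφ2·cosΔλ=-0.42314997; θ=atan2(y, x)=127.4892° ≈ 127.5°
Leg 5: φ1=0.5035537, φ2=-0.5848284, Δφ=-1.0883821, Δλ=0.3826879 rad; a=sin²(Δφ/2)+cosφ1·cosφ2·sin²(Δλ/2)=0.2944540894; c=2·atan2(√a, √(1-a))=1.147144882; dist=6371·c=7308.460 ≈ 7308.5 km; running total=46144.4 km
Leg 5 bearing: y=sinΔλ·cosφ2=0.31135619, x=cosφ1·sinφ2-sinφ1·cosφ2·cosΔλ=-0.85677350; θ=atan2(y, x)=160.0286° ≈ 160.0°

Leg 1: dist=16234.1 km, bearing=94.9°
Leg 2: dist=10501.2 km, bearing=26.9°
Leg 3: dist=7202.6 km, bearing=25.8°
Leg 4: dist=4898.0 km, bearing=127.5°
Leg 5: dist=7308.5 km, bearing=160.0°
Total: 46144.4 km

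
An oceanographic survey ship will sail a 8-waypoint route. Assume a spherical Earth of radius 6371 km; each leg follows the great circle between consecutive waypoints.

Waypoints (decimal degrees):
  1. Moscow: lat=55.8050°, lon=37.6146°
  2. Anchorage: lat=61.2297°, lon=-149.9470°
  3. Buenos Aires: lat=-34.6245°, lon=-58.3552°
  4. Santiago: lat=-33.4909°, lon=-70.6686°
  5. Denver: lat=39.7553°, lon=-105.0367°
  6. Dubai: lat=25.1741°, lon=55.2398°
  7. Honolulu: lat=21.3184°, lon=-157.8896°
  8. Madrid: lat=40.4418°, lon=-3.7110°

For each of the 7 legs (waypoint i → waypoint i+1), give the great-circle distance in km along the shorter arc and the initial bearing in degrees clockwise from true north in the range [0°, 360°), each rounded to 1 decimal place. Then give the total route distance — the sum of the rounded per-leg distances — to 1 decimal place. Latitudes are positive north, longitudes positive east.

Leg 1: φ1=0.9739810, φ2=1.0686599, Δφ=0.0946789, Δλ=-3.2735675 rad; a=sin²(Δφ/2)+cosφ1·cosφ2·sin²(Δλ/2)=0.2715588611; c=2·atan2(√a, √(1-a))=1.096309217; dist=6371·c=6984.586 ≈ 6984.6 km; running total=6984.6 km
Leg 1 bearing: y=sinΔλ·cosφ2=0.06333517, x=cosφ1·sinφ2-sinφ1·cosφ2·cosΔλ=0.88726954; θ=atan2(y, x)=4.0830° ≈ 4.1°
Leg 2: φ1=1.0686599, φ2=-0.6043115, Δφ=-1.6729714, Δλ=1.5985785 rad; a=sin²(Δφ/2)+cosφ1·cosφ2·sin²(Δλ/2)=0.7545287087; c=2·atan2(√a, √(1-a))=2.104885669; dist=6371·c=13410.227 ≈ 13410.2 km; running total=20394.8 km
Leg 2 bearing: y=sinΔλ·cosφ2=0.82257593, x=cosφ1·sinφ2-sinφ1·cosφ2·cosΔλ=-0.25343518; θ=atan2(y, x)=107.1240° ≈ 107.1°
Leg 3: φ1=-0.6043115, φ2=-0.5845265, Δφ=0.0197851, Δλ=-0.2149094 rad; a=sin²(Δφ/2)+cosφ1·cosφ2·sin²(Δλ/2)=0.0079914460; c=2·atan2(√a, √(1-a))=0.179028768; dist=6371·c=1140.592 ≈ 1140.6 km; running total=21535.4 km
Leg 3 bearing: y=sinΔλ·cosφ2=-0.17785225, x=cosφ1·sinφ2-sinφ1·cosφ2·cosΔλ=0.00888295; θ=atan2(y, x)=-87.1407° <0 so +360° → 272.8593° ≈ 272.9°
Leg 4: φ1=-0.5845265, φ2=0.6938609, Δφ=1.2783874, Δλ=-0.5998365 rad; a=sin²(Δφ/2)+cosφ1·cosφ2·sin²(Δλ/2)=0.4118330638; c=2·atan2(√a, √(1-a))=1.393535616; dist=6371·c=8878.215 ≈ 8878.2 km; running total=30413.6 km
Leg 4 bearing: y=sinΔλ·cosφ2=-0.43398361, x=cosφ1·sinφ2-sinφ1·cosφ2·cosΔλ=0.88349567; θ=atan2(y, x)=-26.1608° <0 so +360° → 333.8392° ≈ 333.8°
Leg 5: φ1=0.6938609, φ2=0.4393709, Δφ=-0.2544899, Δλ=2.7973526 rad; a=sin²(Δφ/2)+cosφ1·cosφ2·sin²(Δλ/2)=0.6914578995; c=2·atan2(√a, √(1-a))=1.963746933; dist=6371·c=12511.032 ≈ 12511.0 km; running total=42924.6 km
Leg 5 bearing: y=sinΔλ·cosφ2=0.30542720, x=cosφ1·sinφ2-sinφ1·cosφ2·cosΔλ=0.87183124; θ=atan2(y, x)=19.3068° ≈ 19.3°
Leg 6: φ1=0.4393709, φ2=0.3720763, Δφ=-0.0672947, Δλ=-3.7198098 rad; a=sin²(Δφ/2)+cosφ1·cosφ2·sin²(Δλ/2)=0.7756974778; c=2·atan2(√a, √(1-a))=2.154831761; dist=6371·c=13728.433 ≈ 13728.4 km; running total=56653.0 km
Leg 6 bearing: y=sinΔλ·cosφ2=0.50913505, x=cosφ1·sinφ2-sinφ1·cosφ2·cosΔλ=0.66086693; θ=atan2(y, x)=37.6108° ≈ 37.6°
Leg 7: φ1=0.3720763, φ2=0.7058426, Δφ=0.3337663, Δλ=2.6909242 rad; a=sin²(Δφ/2)+cosφ1·cosφ2·sin²(Δλ/2)=0.7011873235; c=2·atan2(√a, √(1-a))=1.984905595; dist=6371·c=12645.834 ≈ 12645.8 km; running total=69298.8 km
Leg 7 bearing: y=sinΔλ·cosφ2=0.33149517, x=cosφ1·sinφ2-sinφ1·cosφ2·cosΔλ=0.85334963; θ=atan2(y, x)=21.2293° ≈ 21.2°

Leg 1: dist=6984.6 km, bearing=4.1°
Leg 2: dist=13410.2 km, bearing=107.1°
Leg 3: dist=1140.6 km, bearing=272.9°
Leg 4: dist=8878.2 km, bearing=333.8°
Leg 5: dist=12511.0 km, bearing=19.3°
Leg 6: dist=13728.4 km, bearing=37.6°
Leg 7: dist=12645.8 km, bearing=21.2°
Total: 69298.8 km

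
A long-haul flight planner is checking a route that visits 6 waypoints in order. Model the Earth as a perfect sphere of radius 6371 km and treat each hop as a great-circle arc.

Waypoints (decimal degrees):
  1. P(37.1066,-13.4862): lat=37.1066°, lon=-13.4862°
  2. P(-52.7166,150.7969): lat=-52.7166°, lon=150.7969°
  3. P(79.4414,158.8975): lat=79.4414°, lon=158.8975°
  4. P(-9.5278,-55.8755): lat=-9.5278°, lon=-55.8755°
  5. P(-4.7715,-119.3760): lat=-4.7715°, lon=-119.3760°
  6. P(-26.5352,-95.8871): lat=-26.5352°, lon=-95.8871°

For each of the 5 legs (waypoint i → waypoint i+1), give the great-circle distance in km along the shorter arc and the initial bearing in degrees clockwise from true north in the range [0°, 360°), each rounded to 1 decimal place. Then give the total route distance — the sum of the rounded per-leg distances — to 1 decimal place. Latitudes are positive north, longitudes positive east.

Leg 1: dist=17893.3 km, bearing=149.9°
Leg 2: dist=14704.8 km, bearing=2.0°
Leg 3: dist=12023.4 km, bearing=36.3°
Leg 4: dist=7017.5 km, bearing=269.5°
Leg 5: dist=3475.7 km, bearing=136.6°
Total: 55114.7 km

Leg 1: φ1=0.6476323, φ2=-0.9200782, Δφ=-1.5677106, Δλ=2.8672810 rad; a=sin²(Δφ/2)+cosφ1·cosφ2·sin²(Δλ/2)=0.9725266973; c=2·atan2(√a, √(1-a))=2.808554219; dist=6371·c=17893.299 ≈ 17893.3 km; running total=17893.3 km
Leg 1 bearing: y=sinΔλ·cosφ2=0.16409036, x=cosφ1·sinφ2-sinφ1·cosφ2·cosΔλ=-0.28275154; θ=atan2(y, x)=149.8719° ≈ 149.9°
Leg 2: φ1=-0.9200782, φ2=1.3865140, Δφ=2.3065922, Δλ=0.1413821 rad; a=sin²(Δφ/2)+cosφ1·cosφ2·sin²(Δλ/2)=0.8361424529; c=2·atan2(√a, √(1-a))=2.308087296; dist=6371·c=14704.824 ≈ 14704.8 km; running total=32598.1 km
Leg 2 bearing: y=sinΔλ·cosφ2=0.02582079, x=cosφ1·sinφ2-sinφ1·cosφ2·cosΔλ=0.73984207; θ=atan2(y, x)=1.9988° ≈ 2.0°
Leg 3: φ1=1.3865140, φ2=-0.1662915, Δφ=-1.5528055, Δλ=-3.7484960 rad; a=sin²(Δφ/2)+cosφ1·cosφ2·sin²(Δλ/2)=0.6555823200; c=2·atan2(√a, √(1-a))=1.887214591; dist=6371·c=12023.444 ≈ 12023.4 km; running total=44621.5 km
Leg 3 bearing: y=sinΔλ·cosφ2=0.56245912, x=cosφ1·sinφ2-sinφ1·cosφ2·cosΔλ=0.76603936; θ=atan2(y, x)=36.2877° ≈ 36.3°
Leg 4: φ1=-0.1662915, φ2=-0.0832784, Δφ=0.0830131, Δλ=-1.1082928 rad; a=sin²(Δφ/2)+cosφ1·cosφ2·sin²(Δλ/2)=0.2738605949; c=2·atan2(√a, √(1-a))=1.101477565; dist=6371·c=7017.514 ≈ 7017.5 km; running total=51639.0 km
Leg 4 bearing: y=sinΔλ·cosφ2=-0.89183672, x=cosφ1·sinφ2-sinφ1·cosφ2·cosΔλ=-0.00843455; θ=atan2(y, x)=-90.5419° <0 so +360° → 269.4581° ≈ 269.5°
Leg 5: φ1=-0.0832784, φ2=-0.4631266, Δφ=-0.3798482, Δλ=0.4099586 rad; a=sin²(Δφ/2)+cosφ1·cosφ2·sin²(Δλ/2)=0.0725780491; c=2·atan2(√a, √(1-a))=0.545546396; dist=6371·c=3475.676 ≈ 3475.7 km; running total=55114.7 km
Leg 5 bearing: y=sinΔλ·cosφ2=0.35658591, x=cosφ1·sinφ2-sinφ1·cosφ2·cosΔλ=-0.37694614; θ=atan2(y, x)=136.5899° ≈ 136.6°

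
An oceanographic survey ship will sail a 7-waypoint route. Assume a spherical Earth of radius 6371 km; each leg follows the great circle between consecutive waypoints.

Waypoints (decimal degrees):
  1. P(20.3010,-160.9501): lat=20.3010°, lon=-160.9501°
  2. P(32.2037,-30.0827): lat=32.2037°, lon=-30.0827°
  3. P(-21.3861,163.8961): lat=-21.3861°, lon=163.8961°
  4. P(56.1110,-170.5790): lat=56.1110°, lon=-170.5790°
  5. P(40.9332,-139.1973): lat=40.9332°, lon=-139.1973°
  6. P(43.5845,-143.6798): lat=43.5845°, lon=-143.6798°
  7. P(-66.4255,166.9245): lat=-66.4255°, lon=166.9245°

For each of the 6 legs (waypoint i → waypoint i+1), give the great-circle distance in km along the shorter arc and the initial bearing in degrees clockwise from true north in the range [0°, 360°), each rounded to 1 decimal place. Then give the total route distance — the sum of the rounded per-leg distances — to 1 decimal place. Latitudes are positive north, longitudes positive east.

Leg 1: dist=12179.6 km, bearing=42.8°
Leg 2: dist=18182.1 km, bearing=307.6°
Leg 3: dist=8946.2 km, bearing=14.1°
Leg 4: dist=2821.9 km, bearing=113.4°
Leg 5: dist=472.1 km, bearing=310.1°
Leg 6: dist=12933.9 km, bearing=199.8°
Total: 55535.8 km

Leg 1: φ1=0.3543193, φ2=0.5620606, Δφ=0.2077413, Δλ=2.2840670 rad; a=sin²(Δφ/2)+cosφ1·cosφ2·sin²(Δλ/2)=0.6671790165; c=2·atan2(√a, √(1-a))=1.911720304; dist=6371·c=12179.570 ≈ 12179.6 km; running total=12179.6 km
Leg 1 bearing: y=sinΔλ·cosφ2=0.63988715, x=cosφ1·sinφ2-sinφ1·cosφ2·cosΔλ=0.69191701; θ=atan2(y, x)=42.7628° ≈ 42.8°
Leg 2: φ1=0.5620606, φ2=-0.3732579, Δφ=-0.9353185, Δλ=3.3855687 rad; a=sin²(Δφ/2)+cosφ1·cosφ2·sin²(Δλ/2)=0.9794481221; c=2·atan2(√a, √(1-a))=2.853882834; dist=6371·c=18182.088 ≈ 18182.1 km; running total=30361.7 km
Leg 2 bearing: y=sinΔλ·cosφ2=-0.22492988, x=cosφ1·sinφ2-sinφ1·cosφ2·cosΔλ=0.17298711; θ=atan2(y, x)=-52.4371° <0 so +360° → 307.5629° ≈ 307.6°
Leg 3: φ1=-0.3732579, φ2=0.9793217, Δφ=1.3525796, Δλ=-5.8376918 rad; a=sin²(Δφ/2)+cosφ1·cosφ2·sin²(Δλ/2)=0.4170925862; c=2·atan2(√a, √(1-a))=1.404212107; dist=6371·c=8946.235 ≈ 8946.2 km; running total=39307.9 km
Leg 3 bearing: y=sinΔλ·cosφ2=0.24026554, x=cosφ1·sinφ2-sinφ1·cosφ2·cosΔλ=0.95644023; θ=atan2(y, x)=14.1014° ≈ 14.1°
Leg 4: φ1=0.9793217, φ2=0.7144191, Δφ=-0.2649026, Δλ=0.5477140 rad; a=sin²(Δφ/2)+cosφ1·cosφ2·sin²(Δλ/2)=0.0482511964; c=2·atan2(√a, √(1-a))=0.442935067; dist=6371·c=2821.939 ≈ 2821.9 km; running total=42129.8 km
Leg 4 bearing: y=sinΔλ·cosφ2=0.39340323, x=cosφ1·sinφ2-sinφ1·cosφ2·cosΔλ=-0.17007638; θ=atan2(y, x)=113.3798° ≈ 113.4°
Leg 5: φ1=0.7144191, φ2=0.7606930, Δφ=0.0462739, Δλ=-0.0782344 rad; a=sin²(Δφ/2)+cosφ1·cosφ2·sin²(Δλ/2)=0.0013721488; c=2·atan2(√a, √(1-a))=0.074102007; dist=6371·c=472.104 ≈ 472.1 km; running total=42601.9 km
Leg 5 bearing: y=sinΔλ·cosφ2=-0.05661194, x=cosφ1·sinφ2-sinφ1·cosφ2·cosΔλ=0.04770904; θ=atan2(y, x)=-49.8779° <0 so +360° → 310.1221° ≈ 310.1°
Leg 6: φ1=0.7606930, φ2=-1.1593437, Δφ=-1.9200367, Δλ=5.4210677 rad; a=sin²(Δφ/2)+cosφ1·cosφ2·sin²(Δλ/2)=0.7216693020; c=2·atan2(√a, √(1-a))=2.030116232; dist=6371·c=12933.871 ≈ 12933.9 km; running total=55535.8 km
Leg 6 bearing: y=sinΔλ·cosφ2=-0.30364431, x=cosφ1·sinφ2-sinφ1·cosφ2·cosΔλ=-0.84335699; θ=atan2(y, x)=-160.1990° <0 so +360° → 199.8010° ≈ 199.8°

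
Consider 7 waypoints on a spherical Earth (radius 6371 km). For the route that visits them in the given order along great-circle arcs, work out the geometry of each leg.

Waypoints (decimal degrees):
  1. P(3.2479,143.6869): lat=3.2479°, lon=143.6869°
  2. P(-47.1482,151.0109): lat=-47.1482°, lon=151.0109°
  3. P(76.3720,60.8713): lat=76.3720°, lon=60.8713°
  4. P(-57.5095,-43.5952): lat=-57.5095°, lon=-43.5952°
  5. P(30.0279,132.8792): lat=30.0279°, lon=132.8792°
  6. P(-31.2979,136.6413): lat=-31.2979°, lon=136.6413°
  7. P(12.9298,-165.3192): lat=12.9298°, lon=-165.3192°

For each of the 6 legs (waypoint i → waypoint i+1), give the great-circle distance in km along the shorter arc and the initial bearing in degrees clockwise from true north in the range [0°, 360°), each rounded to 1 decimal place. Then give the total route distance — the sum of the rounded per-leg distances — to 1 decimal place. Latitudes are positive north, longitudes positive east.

Leg 1: dist=5649.5 km, bearing=173.6°
Leg 2: dist=15063.4 km, bearing=340.4°
Leg 3: dist=16496.8 km, bearing=262.5°
Leg 4: dist=16947.1 km, bearing=173.4°
Leg 5: dist=6830.7 km, bearing=176.3°
Leg 6: dist=7901.4 km, bearing=61.0°
Total: 68888.9 km

Leg 1: φ1=0.0566865, φ2=-0.8228913, Δφ=-0.8795779, Δλ=0.1278279 rad; a=sin²(Δφ/2)+cosφ1·cosφ2·sin²(Δλ/2)=0.1840317671; c=2·atan2(√a, √(1-a))=0.886747052; dist=6371·c=5649.465 ≈ 5649.5 km; running total=5649.5 km
Leg 1 bearing: y=sinΔλ·cosφ2=0.08669976, x=cosφ1·sinφ2-sinφ1·cosφ2·cosΔλ=-0.77015547; θ=atan2(y, x)=173.5770° ≈ 173.6°
Leg 2: φ1=-0.8228913, φ2=1.3329429, Δφ=2.1558342, Δλ=-1.5732328 rad; a=sin²(Δφ/2)+cosφ1·cosφ2·sin²(Δλ/2)=0.8564327891; c=2·atan2(√a, √(1-a))=2.364372187; dist=6371·c=15063.415 ≈ 15063.4 km; running total=20712.9 km
Leg 2 bearing: y=sinΔλ·cosφ2=-0.23561638, x=cosφ1·sinφ2-sinφ1·cosφ2·cosΔλ=0.66053584; θ=atan2(y, x)=-19.6316° <0 so +360° → 340.3684° ≈ 340.4°
Leg 3: φ1=1.3329429, φ2=-1.0037301, Δφ=-2.3366730, Δλ=-1.8232844 rad; a=sin²(Δφ/2)+cosφ1·cosφ2·sin²(Δλ/2)=0.9256752986; c=2·atan2(√a, √(1-a))=2.589350809; dist=6371·c=16496.754 ≈ 16496.8 km; running total=37209.7 km
Leg 3 bearing: y=sinΔλ·cosφ2=-0.52012850, x=cosφ1·sinφ2-sinφ1·cosφ2·cosΔλ=-0.06832643; θ=atan2(y, x)=-97.4838° <0 so +360° → 262.5162° ≈ 262.5°
Leg 4: φ1=-1.0037301, φ2=0.5240857, Δφ=1.5278158, Δλ=3.0800593 rad; a=sin²(Δφ/2)+cosφ1·cosφ2·sin²(Δλ/2)=0.9431394527; c=2·atan2(√a, √(1-a))=2.660044393; dist=6371·c=16947.143 ≈ 16947.1 km; running total=54156.8 km
Leg 4 bearing: y=sinΔλ·cosφ2=0.05324082, x=cosφ1·sinφ2-sinφ1·cosφ2·cosΔλ=-0.46008164; θ=atan2(y, x)=173.3991° ≈ 173.4°
Leg 5: φ1=0.5240857, φ2=-0.5462514, Δφ=-1.0703371, Δλ=0.0656610 rad; a=sin²(Δφ/2)+cosφ1·cosφ2·sin²(Δλ/2)=0.2608828552; c=2·atan2(√a, √(1-a))=1.072153245; dist=6371·c=6830.688 ≈ 6830.7 km; running total=60987.5 km
Leg 5 bearing: y=sinΔλ·cosφ2=0.05606559, x=cosφ1·sinφ2-sinφ1·cosφ2·cosΔλ=-0.87644088; θ=atan2(y, x)=176.3398° ≈ 176.3°
Leg 6: φ1=-0.5462514, φ2=0.2256676, Δφ=0.7719190, Δλ=-5.2702049 rad; a=sin²(Δφ/2)+cosφ1·cosφ2·sin²(Δλ/2)=0.3377013321; c=2·atan2(√a, √(1-a))=1.240210345; dist=6371·c=7901.380 ≈ 7901.4 km; running total=68888.9 km
Leg 6 bearing: y=sinΔλ·cosφ2=0.82690166, x=cosφ1·sinφ2-sinφ1·cosφ2·cosΔλ=0.45920607; θ=atan2(y, x)=60.9551° ≈ 61.0°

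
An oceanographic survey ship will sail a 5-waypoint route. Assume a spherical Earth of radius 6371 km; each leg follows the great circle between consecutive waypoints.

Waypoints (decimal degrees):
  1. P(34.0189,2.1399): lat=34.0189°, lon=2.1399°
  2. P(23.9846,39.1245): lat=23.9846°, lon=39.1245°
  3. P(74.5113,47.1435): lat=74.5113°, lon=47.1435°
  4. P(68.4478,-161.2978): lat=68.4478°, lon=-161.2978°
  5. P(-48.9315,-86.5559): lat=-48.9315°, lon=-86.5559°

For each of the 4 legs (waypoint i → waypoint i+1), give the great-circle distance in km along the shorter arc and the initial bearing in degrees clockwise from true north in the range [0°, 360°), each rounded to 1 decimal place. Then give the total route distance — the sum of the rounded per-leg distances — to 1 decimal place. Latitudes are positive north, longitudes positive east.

Leg 1: dist=3742.9 km, bearing=97.4°
Leg 2: dist=5638.0 km, bearing=2.8°
Leg 3: dist=3991.9 km, bearing=17.4°
Leg 4: dist=14413.2 km, bearing=124.6°
Total: 27786.0 km

Leg 1: φ1=0.5937418, φ2=0.4186102, Δφ=-0.1751316, Δλ=0.6455030 rad; a=sin²(Δφ/2)+cosφ1·cosφ2·sin²(Δλ/2)=0.0838321602; c=2·atan2(√a, √(1-a))=0.587487919; dist=6371·c=3742.886 ≈ 3742.9 km; running total=3742.9 km
Leg 1 bearing: y=sinΔλ·cosφ2=0.54965501, x=cosφ1·sinφ2-sinφ1·cosφ2·cosΔλ=-0.07139108; θ=atan2(y, x)=97.4003° ≈ 97.4°
Leg 2: φ1=0.4186102, φ2=1.3004675, Δφ=0.8818573, Δλ=0.1399580 rad; a=sin²(Δφ/2)+cosφ1·cosφ2·sin²(Δλ/2)=0.1833335977; c=2·atan2(√a, √(1-a))=0.884944045; dist=6371·c=5637.979 ≈ 5638.0 km; running total=9380.9 km
Leg 2 bearing: y=sinΔλ·cosφ2=0.03725364, x=cosφ1·sinφ2-sinφ1·cosφ2·cosΔλ=0.77298236; θ=atan2(y, x)=2.7592° ≈ 2.8°
Leg 3: φ1=1.3004675, φ2=1.1946395, Δφ=-0.1058280, Δλ=-3.6379870 rad; a=sin²(Δφ/2)+cosφ1·cosφ2·sin²(Δλ/2)=0.0949770895; c=2·atan2(√a, √(1-a))=0.626566072; dist=6371·c=3991.852 ≈ 3991.9 km; running total=13372.8 km
Leg 3 bearing: y=sinΔλ·cosφ2=0.17495283, x=cosφ1·sinφ2-sinφ1·cosφ2·cosΔλ=0.55965818; θ=atan2(y, x)=17.3596° ≈ 17.4°
Leg 4: φ1=1.1946395, φ2=-0.8540158, Δφ=-2.0486553, Δλ=1.3044922 rad; a=sin²(Δφ/2)+cosφ1·cosφ2·sin²(Δλ/2)=0.8188507610; c=2·atan2(√a, √(1-a))=2.262306956; dist=6371·c=14413.158 ≈ 14413.2 km; running total=27786.0 km
Leg 4 bearing: y=sinΔλ·cosφ2=0.63380307, x=cosφ1·sinφ2-sinφ1·cosφ2·cosΔλ=-0.43775614; θ=atan2(y, x)=124.6321° ≈ 124.6°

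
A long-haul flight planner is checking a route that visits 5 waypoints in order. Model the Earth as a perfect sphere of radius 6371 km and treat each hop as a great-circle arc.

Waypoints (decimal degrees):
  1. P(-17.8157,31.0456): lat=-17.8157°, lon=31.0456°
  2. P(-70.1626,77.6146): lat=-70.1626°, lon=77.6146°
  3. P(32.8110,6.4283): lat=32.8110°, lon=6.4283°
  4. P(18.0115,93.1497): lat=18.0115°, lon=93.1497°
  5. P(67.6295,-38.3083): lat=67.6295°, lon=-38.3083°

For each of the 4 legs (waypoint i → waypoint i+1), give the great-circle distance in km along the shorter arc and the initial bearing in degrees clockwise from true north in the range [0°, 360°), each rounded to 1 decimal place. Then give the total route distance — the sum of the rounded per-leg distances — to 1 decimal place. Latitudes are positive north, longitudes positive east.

Leg 1: φ1=-0.3109426, φ2=-1.2245684, Δφ=-0.9136258, Δλ=0.8127824 rad; a=sin²(Δφ/2)+cosφ1·cosφ2·sin²(Δλ/2)=0.2450445891; c=2·atan2(√a, √(1-a))=1.035715208; dist=6371·c=6598.542 ≈ 6598.5 km; running total=6598.5 km
Leg 1 bearing: y=sinΔλ·cosφ2=0.24643839, x=cosφ1·sinφ2-sinφ1·cosφ2·cosΔλ=-0.82417175; θ=atan2(y, x)=163.3526° ≈ 163.4°
Leg 2: φ1=-1.2245684, φ2=0.5726600, Δφ=1.7972284, Δλ=-1.2424353 rad; a=sin²(Δφ/2)+cosφ1·cosφ2·sin²(Δλ/2)=0.7088679634; c=2·atan2(√a, √(1-a))=2.001748303; dist=6371·c=12753.138 ≈ 12753.1 km; running total=19351.6 km
Leg 2 bearing: y=sinΔλ·cosφ2=-0.79555850, x=cosφ1·sinφ2-sinφ1·cosφ2·cosΔλ=0.43884322; θ=atan2(y, x)=-61.1181° <0 so +360° → 298.8819° ≈ 298.9°
Leg 3: φ1=0.5726600, φ2=0.3143600, Δφ=-0.2583000, Δλ=1.5135740 rad; a=sin²(Δφ/2)+cosφ1·cosφ2·sin²(Δλ/2)=0.3933690962; c=2·atan2(√a, √(1-a))=1.355883964; dist=6371·c=8638.337 ≈ 8638.3 km; running total=27989.9 km
Leg 3 bearing: y=sinΔλ·cosφ2=0.94943793, x=cosφ1·sinφ2-sinφ1·cosφ2·cosΔλ=0.23040620; θ=atan2(y, x)=76.3594° ≈ 76.4°
Leg 4: φ1=0.3143600, φ2=1.1803574, Δφ=0.8659975, Δλ=-2.2943749 rad; a=sin²(Δφ/2)+cosφ1·cosφ2·sin²(Δλ/2)=0.4768472091; c=2·atan2(√a, √(1-a))=1.524474181; dist=6371·c=9712.425 ≈ 9712.4 km; running total=37702.3 km
Leg 4 bearing: y=sinΔλ·cosφ2=-0.28523307, x=cosφ1·sinφ2-sinφ1·cosφ2·cosΔλ=0.95733896; θ=atan2(y, x)=-16.5911° <0 so +360° → 343.4089° ≈ 343.4°

Leg 1: dist=6598.5 km, bearing=163.4°
Leg 2: dist=12753.1 km, bearing=298.9°
Leg 3: dist=8638.3 km, bearing=76.4°
Leg 4: dist=9712.4 km, bearing=343.4°
Total: 37702.3 km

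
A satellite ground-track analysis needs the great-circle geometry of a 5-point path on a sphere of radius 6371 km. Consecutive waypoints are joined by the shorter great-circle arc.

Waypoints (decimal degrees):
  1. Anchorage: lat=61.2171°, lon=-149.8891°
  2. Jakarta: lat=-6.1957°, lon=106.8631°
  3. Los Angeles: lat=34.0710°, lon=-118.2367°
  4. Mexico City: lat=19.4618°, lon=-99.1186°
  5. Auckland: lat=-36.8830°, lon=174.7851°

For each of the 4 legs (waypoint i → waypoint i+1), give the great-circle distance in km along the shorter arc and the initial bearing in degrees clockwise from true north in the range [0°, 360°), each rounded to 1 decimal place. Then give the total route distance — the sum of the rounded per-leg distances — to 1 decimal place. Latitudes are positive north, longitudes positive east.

Leg 1: dist=11318.3 km, bearing=278.7°
Leg 2: dist=14446.7 km, bearing=49.9°
Leg 3: dist=2490.0 km, bearing=125.8°
Leg 4: dist=10958.0 km, bearing=233.8°
Total: 39213.0 km

Leg 1: φ1=1.0684400, φ2=-0.1081354, Δφ=-1.1765753, Δλ=4.4811713 rad; a=sin²(Δφ/2)+cosφ1·cosφ2·sin²(Δλ/2)=0.6021431922; c=2·atan2(√a, √(1-a))=1.776530989; dist=6371·c=11318.279 ≈ 11318.3 km; running total=11318.3 km
Leg 1 bearing: y=sinΔλ·cosφ2=-0.96770256, x=cosφ1·sinφ2-sinφ1·cosφ2·cosΔλ=0.14771196; θ=atan2(y, x)=-81.3213° <0 so +360° → 278.6787° ≈ 278.7°
Leg 2: φ1=-0.1081354, φ2=0.5946511, Δφ=0.7027865, Δλ=-3.9287327 rad; a=sin²(Δφ/2)+cosφ1·cosφ2·sin²(Δλ/2)=0.8208764357; c=2·atan2(√a, √(1-a))=2.267578037; dist=6371·c=14446.740 ≈ 14446.7 km; running total=25765.0 km
Leg 2 bearing: y=sinΔλ·cosφ2=0.58674701, x=cosφ1·sinφ2-sinφ1·cosφ2·cosΔλ=0.49384329; θ=atan2(y, x)=49.9139° ≈ 49.9°
Leg 3: φ1=0.5946511, φ2=0.3396725, Δφ=-0.2549786, Δλ=0.3336738 rad; a=sin²(Δφ/2)+cosφ1·cosφ2·sin²(Δλ/2)=0.0377039225; c=2·atan2(√a, √(1-a))=0.390832704; dist=6371·c=2489.995 ≈ 2490.0 km; running total=28255.0 km
Leg 3 bearing: y=sinΔλ·cosφ2=0.30880337, x=cosφ1·sinφ2-sinφ1·cosφ2·cosΔλ=-0.22309152; θ=atan2(y, x)=125.8458° ≈ 125.8°
Leg 4: φ1=0.3396725, φ2=-0.6437298, Δφ=-0.9834023, Δλ=4.7805214 rad; a=sin²(Δφ/2)+cosφ1·cosφ2·sin²(Δλ/2)=0.5743124098; c=2·atan2(√a, √(1-a))=1.719973829; dist=6371·c=10957.953 ≈ 10958.0 km; running total=39213.0 km
Leg 4 bearing: y=sinΔλ·cosφ2=-0.79800700, x=cosφ1·sinφ2-sinφ1·cosφ2·cosΔλ=-0.58403381; θ=atan2(y, x)=-126.1991° <0 so +360° → 233.8009° ≈ 233.8°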